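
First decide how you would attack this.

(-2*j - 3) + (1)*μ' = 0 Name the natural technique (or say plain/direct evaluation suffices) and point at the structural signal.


Best approach: no special technique — the slope is a pure function of j; integrate both sides and be done.


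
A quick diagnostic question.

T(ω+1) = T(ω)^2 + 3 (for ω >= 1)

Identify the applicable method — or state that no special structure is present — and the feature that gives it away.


Diagnosis: no special technique — the unknown enters the rule nonlinearly, not as a weighted sum — no linear method is even well-posed.


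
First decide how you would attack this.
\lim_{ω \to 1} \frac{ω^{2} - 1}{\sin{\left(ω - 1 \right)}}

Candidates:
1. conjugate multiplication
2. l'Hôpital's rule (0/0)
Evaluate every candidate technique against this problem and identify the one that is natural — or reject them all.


Diagnosis: l'Hôpital's rule (0/0) — numerator and denominator both vanish at 1 — a genuine 0/0 form, which is exactly when l'Hôpital applies. One could equally expand both pieces locally and compare leading terms; the rule does that in one stroke.
- conjugate multiplication — no divergent radical difference is present for a conjugate pair to cancel.
- l'Hôpital's rule (0/0): yes — fits the structure here.


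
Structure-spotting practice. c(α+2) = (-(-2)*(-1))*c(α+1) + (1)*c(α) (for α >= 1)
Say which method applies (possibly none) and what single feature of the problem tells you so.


Diagnosis: the characteristic-root method — this is the constant-coefficient homogeneous case — the whole solution in α reduces to a polynomial's roots.


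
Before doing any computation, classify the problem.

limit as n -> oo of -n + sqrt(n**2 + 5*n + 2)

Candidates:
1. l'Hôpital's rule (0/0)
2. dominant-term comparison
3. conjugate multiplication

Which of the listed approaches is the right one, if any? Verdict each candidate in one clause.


Method: conjugate multiplication — both pieces blow up but their difference is finite; the conjugate trick rationalizes sqrt(n**2 + 5*n + 2) - n.
- l'Hôpital's rule (0/0): substitution produces ∞ − ∞ rather than a vanishing quotient; the rule needs a 0/0 ratio to act on.
- dominant-term comparison — leading-power comparison does not apply to this form.
- conjugate multiplication — applies; the problem has the shape this method handles.


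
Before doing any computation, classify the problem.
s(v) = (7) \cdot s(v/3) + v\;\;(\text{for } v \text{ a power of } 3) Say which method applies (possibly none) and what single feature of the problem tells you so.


Best approach: the master substitution — the argument contracts 3-fold per step: reindex v exponentially and solve the linear recurrence in the new index.


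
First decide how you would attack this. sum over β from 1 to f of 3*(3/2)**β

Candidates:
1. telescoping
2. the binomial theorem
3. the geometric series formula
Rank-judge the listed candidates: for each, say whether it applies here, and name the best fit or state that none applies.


Verdict: the geometric series formula — each summand is the previous one scaled by 3/2; that constant multiplier is itself the geometric structure.
- telescoping — the summand is not presented as a shifted difference — a telescoping rewrite may exist, but the displayed structure does not offer one.
- the binomial theorem: there is no pair of bases whose matched powers would reassemble into a single binomial power.
- the geometric series formula: applies; the problem has the shape this method handles.


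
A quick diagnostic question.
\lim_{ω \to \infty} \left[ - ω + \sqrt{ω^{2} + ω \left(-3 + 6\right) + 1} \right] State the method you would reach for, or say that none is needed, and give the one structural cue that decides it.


Technique: conjugate multiplication — both pieces blow up but their difference is finite; the conjugate trick rationalizes \sqrt{ω^{2} + ω \left(-3 + 6\right) + 1} - ω.


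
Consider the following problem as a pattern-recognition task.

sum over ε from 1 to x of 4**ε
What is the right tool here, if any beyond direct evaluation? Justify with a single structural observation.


Verdict: the geometric series formula — check a ratio of consecutive terms: it is 4, independent of the index, so the geometric formula closes the sum.


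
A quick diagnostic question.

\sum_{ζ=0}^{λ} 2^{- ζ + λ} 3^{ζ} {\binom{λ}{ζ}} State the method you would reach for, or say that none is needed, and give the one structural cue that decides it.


Best approach: the binomial theorem — terms weighting {\binom{λ}{ζ}} against matched powers of 3 and 2 reassemble into (3 + 2)^λ by the binomial theorem.


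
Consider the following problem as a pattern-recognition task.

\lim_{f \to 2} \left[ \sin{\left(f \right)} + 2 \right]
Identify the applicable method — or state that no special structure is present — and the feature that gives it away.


Diagnosis: no special technique — no zero denominators, no indeterminate clash at 2 — substitute and read off the value.


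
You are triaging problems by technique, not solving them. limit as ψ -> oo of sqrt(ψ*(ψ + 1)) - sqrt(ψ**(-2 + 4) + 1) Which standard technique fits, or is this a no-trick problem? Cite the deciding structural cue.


Verdict: conjugate multiplication — turning the difference into a conjugate-rationalized ratio makes the limit readable.


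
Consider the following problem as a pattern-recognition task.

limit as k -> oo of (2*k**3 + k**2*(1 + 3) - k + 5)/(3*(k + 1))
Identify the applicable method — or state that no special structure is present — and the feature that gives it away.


Technique: dominant-term comparison — as k grows, only the highest-degree terms matter — compare leading terms and read the limit off. l'Hôpital's at-infinity variant applies to the expression viewed as a single quotient; the leading-term comparison is the direct route.


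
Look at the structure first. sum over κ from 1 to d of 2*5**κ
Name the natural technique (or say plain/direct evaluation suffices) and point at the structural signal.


Method: the geometric series formula — each summand is the previous one scaled by 5; that constant multiplier is itself the geometric structure.


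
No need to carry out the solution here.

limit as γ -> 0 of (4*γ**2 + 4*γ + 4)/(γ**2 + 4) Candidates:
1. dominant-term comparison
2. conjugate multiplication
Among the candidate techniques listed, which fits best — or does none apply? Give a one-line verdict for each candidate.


Verdict: no special technique — no denominator vanishes and nothing blows up at 0: direct substitution is the whole computation.
- dominant-term comparison — no dominant power emerges to decide the limit by degree comparison.
- conjugate multiplication: multiplying by a conjugate would not remove any indeterminacy here.


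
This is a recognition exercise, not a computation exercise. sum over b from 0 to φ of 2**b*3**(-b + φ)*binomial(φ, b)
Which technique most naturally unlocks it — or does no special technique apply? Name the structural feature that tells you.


Verdict: the binomial theorem — binomial(φ, b) weighting matched powers of 2 and 3 is the expanded form of (2 + 3)^φ — fold it back up.


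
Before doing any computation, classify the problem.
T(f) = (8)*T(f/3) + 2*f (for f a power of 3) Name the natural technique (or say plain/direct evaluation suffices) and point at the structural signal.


Diagnosis: the master substitution — the call at f/3 makes this multiplicative recursion; the master-style substitution converts it to additive.


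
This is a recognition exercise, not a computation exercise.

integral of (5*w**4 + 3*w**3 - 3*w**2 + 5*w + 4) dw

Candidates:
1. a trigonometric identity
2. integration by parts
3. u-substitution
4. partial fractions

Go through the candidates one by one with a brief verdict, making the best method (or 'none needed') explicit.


Best approach: no special technique — scan for structure and find none: constant multiples of powers of w, integrate directly.
- a trigonometric identity — no sine or cosine appears, so there is nothing for a trigonometric identity to act on.
- integration by parts: splitting off a factor buys nothing — the integrand integrates directly without parts.
- u-substitution: no substitution does more than relabel what direct integration already handles.
- partial fractions: there is no rational-function structure to decompose.


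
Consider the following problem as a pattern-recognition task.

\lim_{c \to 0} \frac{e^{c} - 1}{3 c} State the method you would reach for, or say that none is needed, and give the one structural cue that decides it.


Verdict: l'Hôpital's rule (0/0) — both numerator and denominator vanish at 0: the genuine 0/0 indeterminate that l'Hôpital exists for. A first-order expansion at the point is an equally standard path; the rule packages it.


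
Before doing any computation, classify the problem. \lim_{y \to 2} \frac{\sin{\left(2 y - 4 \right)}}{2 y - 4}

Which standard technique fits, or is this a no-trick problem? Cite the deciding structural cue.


Verdict: l'Hôpital's rule (0/0) — numerator and denominator both vanish at 2 — a genuine 0/0 form, which is exactly when l'Hôpital applies. Expanding numerator and denominator to first order gives the same value — the rule automates exactly that.


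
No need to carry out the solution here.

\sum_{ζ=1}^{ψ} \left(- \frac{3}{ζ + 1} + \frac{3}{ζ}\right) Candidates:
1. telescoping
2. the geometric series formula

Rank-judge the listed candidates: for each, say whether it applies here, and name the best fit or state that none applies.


Best approach: telescoping — each term adds \frac{3}{ζ} and subtracts the same expression advanced one index; that subtracted piece cancels against the next term's added copy — only the boundary terms survive.
- telescoping — applicable, and directly so.
- the geometric series formula: the term-to-term ratio changes with the index, so the geometric formula cannot close it.


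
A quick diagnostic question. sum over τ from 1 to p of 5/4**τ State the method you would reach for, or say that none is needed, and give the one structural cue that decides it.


Verdict: the geometric series formula — consecutive terms stand in a fixed index-free ratio — the geometric sum formula closes it.


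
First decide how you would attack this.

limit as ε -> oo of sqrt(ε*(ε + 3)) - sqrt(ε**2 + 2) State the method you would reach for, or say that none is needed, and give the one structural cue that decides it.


Method: conjugate multiplication — an infinity-minus-infinity difference with a surviving radical — multiply by the conjugate to cancel the divergence.


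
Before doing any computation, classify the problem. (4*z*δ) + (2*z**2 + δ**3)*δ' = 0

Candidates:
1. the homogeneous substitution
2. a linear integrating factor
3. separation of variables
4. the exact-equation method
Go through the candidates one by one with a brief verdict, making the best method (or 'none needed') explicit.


Verdict: the exact-equation method — because the two cross partials coincide, the form is conservative as written — recover its potential in (z, δ).
- the homogeneous substitution — the slope is not a function of the ratio of the variables alone.
- a linear integrating factor: the unknown enters nonlinearly (through a power, a denominator, or a transcendental function), which the linear integrating-factor recipe cannot absorb as-is — any repair would come from a preliminary substitution, not the factor.
- separation of variables: the two dependences do not factor apart.
- the exact-equation method — applicable, and directly so.


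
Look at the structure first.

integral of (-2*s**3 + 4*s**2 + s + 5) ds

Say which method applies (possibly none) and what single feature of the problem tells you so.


Best approach: no special technique — the integrand is a sum of constant multiples of powers of s — integrate term by term.


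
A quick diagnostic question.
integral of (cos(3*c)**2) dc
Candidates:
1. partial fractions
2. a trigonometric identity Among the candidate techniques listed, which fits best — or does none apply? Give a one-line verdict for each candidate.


Best approach: a trigonometric identity — cos(3*c)**2 carries an even exponent — trade it for double-angle cosines before integrating.
- partial fractions: there is no rational-function structure to decompose.
- a trigonometric identity — applicable, and directly so.


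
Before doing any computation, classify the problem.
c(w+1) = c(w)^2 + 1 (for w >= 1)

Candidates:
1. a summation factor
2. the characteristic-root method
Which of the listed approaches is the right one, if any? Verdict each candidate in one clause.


Technique: no special technique — a nonlinear dependence on earlier terms breaks linearity, and with it every superposition-based closed form.
- a summation factor: the recursion is nonlinear — outside the first-order linear family a summation factor addresses.
- the characteristic-root method: the recursion is nonlinear in the sequence values, so no linear-modes ansatz applies.


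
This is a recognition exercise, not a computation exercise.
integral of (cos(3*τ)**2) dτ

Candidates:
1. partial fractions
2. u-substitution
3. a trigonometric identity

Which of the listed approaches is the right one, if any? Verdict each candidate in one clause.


Verdict: a trigonometric identity — cos(3*τ)**2 calls for power reduction: rewrite via double angles before any antiderivative is attempted.
- partial fractions — the expression is not a ratio of polynomials that decomposes further.
- u-substitution — no subexpression of the integrand serves as a whole-integral substitution inner — individual terms may offer their own, but none carries its derivative as a factor of the full integrand; a working change of variable would have to be constructed from outside the expression.
- a trigonometric identity — yes — fits the structure here.


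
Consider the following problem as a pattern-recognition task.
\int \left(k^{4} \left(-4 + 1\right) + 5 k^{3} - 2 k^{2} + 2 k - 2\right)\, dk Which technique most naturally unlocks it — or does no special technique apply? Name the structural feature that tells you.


Best approach: no special technique — the integrand is a sum of constant multiples of powers of k — integrate term by term.


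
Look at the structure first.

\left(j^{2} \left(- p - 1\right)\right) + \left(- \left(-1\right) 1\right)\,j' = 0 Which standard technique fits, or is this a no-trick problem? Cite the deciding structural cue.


Verdict: separation of variables — all dependence on the two variables factors apart, the defining separable shape.


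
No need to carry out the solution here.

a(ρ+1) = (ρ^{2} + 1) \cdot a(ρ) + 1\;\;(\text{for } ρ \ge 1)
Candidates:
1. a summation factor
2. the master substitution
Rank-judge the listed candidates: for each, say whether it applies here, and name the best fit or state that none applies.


Method: a summation factor — first-order linear but the coefficient ρ^{2} + 1 moves with the index — divide by the cumulative product and telescope.
- a summation factor: yes — fits the structure here.
- the master substitution: this is shift-type recursion, outside the divide-and-conquer template.


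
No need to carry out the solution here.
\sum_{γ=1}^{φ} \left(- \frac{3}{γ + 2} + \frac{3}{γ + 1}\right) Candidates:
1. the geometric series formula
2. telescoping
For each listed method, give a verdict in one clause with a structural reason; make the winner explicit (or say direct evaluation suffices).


Best approach: telescoping — the summand is \frac{3}{γ + 1} minus the same expression shifted by one, so consecutive terms cancel in pairs.
- the geometric series formula: dividing successive terms gives an index-dependent quantity, not a constant.
- telescoping — applicable, and directly so.


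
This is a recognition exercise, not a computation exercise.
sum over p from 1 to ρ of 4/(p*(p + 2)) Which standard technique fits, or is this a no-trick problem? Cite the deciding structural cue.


Method: telescoping — one partial-fraction pass turns 4/(p*(p + 2)) into a shifted difference, and shifted differences telescope.


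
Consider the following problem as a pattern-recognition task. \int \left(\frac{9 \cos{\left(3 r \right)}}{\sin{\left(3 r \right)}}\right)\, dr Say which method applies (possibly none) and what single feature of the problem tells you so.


Best approach: u-substitution — structure check: outer function, inner expression \sin{\left(3 r \right)}, inner derivative as a factor — the classic u = \sin{\left(3 r \right)} pattern.


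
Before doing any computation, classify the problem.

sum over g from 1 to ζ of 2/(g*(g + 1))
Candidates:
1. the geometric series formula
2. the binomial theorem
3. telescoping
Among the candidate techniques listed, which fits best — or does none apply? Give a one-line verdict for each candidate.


Technique: telescoping — poles of 2/(g*(g + 1)) differ by an integer, the telltale of a telescoping partial-fraction sum.
- the geometric series formula: there is no constant term-to-term ratio.
- the binomial theorem — there is no sum-raised-to-a-power identity hiding in these terms.
- telescoping: yes — fits the structure here.


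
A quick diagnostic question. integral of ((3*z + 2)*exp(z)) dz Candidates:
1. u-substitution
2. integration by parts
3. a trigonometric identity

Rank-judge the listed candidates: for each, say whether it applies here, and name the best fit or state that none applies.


Verdict: integration by parts — 3*z + 2 dies after finitely many derivatives while exp(z) cycles under integration — the tabular/parts setup.
- u-substitution — no subexpression of the integrand pairs with its own derivative as a factor — individual terms may offer their own substitutions, but any change of variable covering the whole integral would have to be constructed from outside the expression.
- integration by parts — yes — fits the structure here.
- a trigonometric identity — no sine or cosine appears, so there is nothing for a trigonometric identity to act on.


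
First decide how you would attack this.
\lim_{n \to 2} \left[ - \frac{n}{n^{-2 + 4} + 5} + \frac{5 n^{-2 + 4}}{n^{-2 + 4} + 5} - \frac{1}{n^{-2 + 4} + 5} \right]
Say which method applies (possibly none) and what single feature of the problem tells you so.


Verdict: no special technique — nothing blocks direct substitution at 2: plug in and finish.


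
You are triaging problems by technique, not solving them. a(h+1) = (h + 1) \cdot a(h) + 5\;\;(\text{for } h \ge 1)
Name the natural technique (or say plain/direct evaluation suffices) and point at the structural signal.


Technique: a summation factor — the coefficient h + 1 drifts with the index, so no fixed root exists; normalizing by the cumulative product telescopes it.


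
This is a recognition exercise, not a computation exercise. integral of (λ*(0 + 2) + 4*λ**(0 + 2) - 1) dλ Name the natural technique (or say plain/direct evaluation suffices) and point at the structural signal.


Diagnosis: no special technique — every term is a constant multiple of a power of λ; term-wise power-rule integration needs no preliminary transformation.


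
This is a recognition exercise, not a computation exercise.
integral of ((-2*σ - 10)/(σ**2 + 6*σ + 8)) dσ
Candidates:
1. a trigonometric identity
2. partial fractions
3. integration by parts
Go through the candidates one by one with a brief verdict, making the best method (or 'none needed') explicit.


Method: partial fractions — with σ**2 + 6*σ + 8 factorable and the degree on top strictly smaller, simple-fraction decomposition is immediate.
- a trigonometric identity: no sine or cosine appears, so there is nothing for a trigonometric identity to act on.
- partial fractions — applies; the problem has the shape this method handles.
- integration by parts — the integrand does not split as a nonconstant polynomial times an exp, sine, cosine of a linear argument, or logarithm — no polynomial-kernel parts product to differentiate one side of.


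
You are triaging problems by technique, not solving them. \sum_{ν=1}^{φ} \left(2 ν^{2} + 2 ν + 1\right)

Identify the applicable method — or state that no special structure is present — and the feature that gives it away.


Best approach: no special technique — Faulhaber territory: sum each constant-multiple power of ν with its closed-form formula, no trick required.


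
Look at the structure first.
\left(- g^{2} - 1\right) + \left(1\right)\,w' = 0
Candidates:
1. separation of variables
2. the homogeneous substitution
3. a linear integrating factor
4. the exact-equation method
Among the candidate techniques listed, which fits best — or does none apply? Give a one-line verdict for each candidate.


Verdict: no special technique — the slope is a pure function of g; integrate both sides and be done.
- separation of variables — any separation here is vacuous (nothing depends on the unknown); direct integration is the honest label.
- the homogeneous substitution: solved for the derivative, the right side changes under joint scaling of the two variables.
- a linear integrating factor: the linear template holds only trivially here (the unknown is absent, so the coefficient is zero) — the method is not the natural label.
- the exact-equation method: with the unknown absent from both coefficients, the cross-partial test holds emptily — nothing for the exact method to work on.


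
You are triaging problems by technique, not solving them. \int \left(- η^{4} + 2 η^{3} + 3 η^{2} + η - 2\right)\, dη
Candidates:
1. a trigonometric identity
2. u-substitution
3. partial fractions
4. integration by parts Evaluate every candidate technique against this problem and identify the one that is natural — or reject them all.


Technique: no special technique — every term is a constant multiple of a power of η; term-wise power-rule integration needs no preliminary transformation.
- a trigonometric identity — no sine or cosine appears, so there is nothing for a trigonometric identity to act on.
- u-substitution: no substitution does more than relabel what direct integration already handles.
- partial fractions: there is no rational-function structure to decompose.
- integration by parts — splitting off a factor buys nothing — the integrand integrates directly without parts.


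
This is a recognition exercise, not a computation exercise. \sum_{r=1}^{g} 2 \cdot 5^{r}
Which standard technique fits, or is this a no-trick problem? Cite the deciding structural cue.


Diagnosis: the geometric series formula — each term is 5 times the previous one, so the geometric-series formula applies directly.


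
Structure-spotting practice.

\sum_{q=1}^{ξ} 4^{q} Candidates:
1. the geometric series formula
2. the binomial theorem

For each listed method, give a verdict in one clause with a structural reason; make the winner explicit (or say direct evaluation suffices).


Verdict: the geometric series formula — consecutive terms stand in a fixed index-free ratio — the geometric sum formula closes it.
- the geometric series formula — a fit — the right tool for this form.
- the binomial theorem — the summand does not match any term pattern of an expanded binomial power.


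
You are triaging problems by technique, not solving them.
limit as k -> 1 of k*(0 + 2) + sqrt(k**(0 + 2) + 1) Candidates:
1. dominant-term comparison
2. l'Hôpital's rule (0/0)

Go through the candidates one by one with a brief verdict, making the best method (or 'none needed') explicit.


Verdict: no special technique — the expression is continuous at the evaluation point — substitute directly; no indeterminate form appears.
- dominant-term comparison: no ranking of term growth rates resolves the limit here.
- l'Hôpital's rule (0/0) — evaluation at the point is determinate, so the rule has nothing to repair.


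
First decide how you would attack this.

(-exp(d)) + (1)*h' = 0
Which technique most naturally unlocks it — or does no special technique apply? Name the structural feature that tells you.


Diagnosis: no special technique — with h absent the equation is not coupled at all: direct integration in d.


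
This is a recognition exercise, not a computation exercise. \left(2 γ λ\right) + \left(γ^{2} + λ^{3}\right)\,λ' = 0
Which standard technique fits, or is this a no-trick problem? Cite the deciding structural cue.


Method: the exact-equation method — d/dλ of 2 γ λ equals d/dγ of γ^{2} + λ^{3}: the form is a total differential of one potential — integrate it exactly.


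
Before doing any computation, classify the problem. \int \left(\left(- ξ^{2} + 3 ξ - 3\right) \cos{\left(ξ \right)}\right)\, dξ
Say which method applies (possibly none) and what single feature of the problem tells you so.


Verdict: integration by parts — - ξ^{2} + 3 ξ - 3 dies after finitely many derivatives while \cos{\left(ξ \right)} cycles under integration — the tabular/parts setup.


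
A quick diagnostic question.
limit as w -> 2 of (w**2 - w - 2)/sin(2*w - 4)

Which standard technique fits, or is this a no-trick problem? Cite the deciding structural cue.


Method: l'Hôpital's rule (0/0) — plug in 2: top and bottom both hit zero, so differentiate each and retry. A local series expansion at the point resolves it as well; the rule is the packaged version of that step.


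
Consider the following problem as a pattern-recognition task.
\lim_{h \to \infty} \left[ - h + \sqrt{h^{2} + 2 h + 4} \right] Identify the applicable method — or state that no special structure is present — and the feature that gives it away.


Diagnosis: conjugate multiplication — this difference gives up after one conjugate multiplication — the radical structure cancels against its conjugate.


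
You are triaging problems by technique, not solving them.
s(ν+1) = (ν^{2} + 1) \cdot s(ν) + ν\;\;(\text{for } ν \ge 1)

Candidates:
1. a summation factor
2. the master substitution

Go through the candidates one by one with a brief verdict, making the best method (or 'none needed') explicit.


Verdict: a summation factor — one-term recursion with variable weight ν^{2} + 1 is solved by product normalization, not by root-finding.
- a summation factor — a fit — the right tool for this form.
- the master substitution: no fixed divisor shrinks the index between calls.


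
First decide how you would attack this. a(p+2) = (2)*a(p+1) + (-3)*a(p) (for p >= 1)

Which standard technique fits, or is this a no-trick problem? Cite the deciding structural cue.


Best approach: the characteristic-root method — linear, homogeneous, constant coefficients: solutions of the form r^p exist — find the roots of the characteristic polynomial.


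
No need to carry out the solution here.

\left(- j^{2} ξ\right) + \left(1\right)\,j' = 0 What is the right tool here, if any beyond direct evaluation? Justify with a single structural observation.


Method: separation of variables — the slope splits multiplicatively: ξ carrying all ξ-dependence times j^{2} carrying all j-dependence — separate and integrate.


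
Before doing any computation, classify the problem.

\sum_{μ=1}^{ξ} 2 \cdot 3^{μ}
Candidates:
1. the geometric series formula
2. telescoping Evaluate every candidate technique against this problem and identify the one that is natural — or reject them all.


Method: the geometric series formula — the ratio of consecutive terms is the constant 3, independent of the index — a geometric sum.
- the geometric series formula: yes, a natural case for it.
- telescoping — in the displayed form, no term reappears at a neighboring index to cancel against.


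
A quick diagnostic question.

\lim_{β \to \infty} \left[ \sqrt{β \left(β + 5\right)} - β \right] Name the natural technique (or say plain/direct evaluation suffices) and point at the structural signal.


Method: conjugate multiplication — both pieces blow up but their difference is finite; the conjugate trick rationalizes \sqrt{β \left(β + 5\right)} - β.


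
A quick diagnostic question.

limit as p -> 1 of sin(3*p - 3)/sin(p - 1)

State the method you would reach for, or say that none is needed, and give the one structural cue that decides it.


Verdict: l'Hôpital's rule (0/0) — numerator and denominator both vanish at 1 — a genuine 0/0 form, which is exactly when l'Hôpital applies. Known elementary limits would finish this too — the rule just bypasses the case analysis.


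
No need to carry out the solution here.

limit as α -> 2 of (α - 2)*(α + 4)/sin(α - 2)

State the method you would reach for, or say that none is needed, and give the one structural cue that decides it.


Best approach: l'Hôpital's rule (0/0) — the 0/0 form at 2 is the signature situation for l'Hôpital's rule. A first-order expansion at the point is an equally standard path; the rule packages it.


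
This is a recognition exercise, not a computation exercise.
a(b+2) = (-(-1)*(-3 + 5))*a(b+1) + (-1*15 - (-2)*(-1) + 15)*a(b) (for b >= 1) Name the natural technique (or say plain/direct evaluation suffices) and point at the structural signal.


Technique: the characteristic-root method — constant coefficients and linearity mean the ansatz r^b reduces it to solving the characteristic polynomial.


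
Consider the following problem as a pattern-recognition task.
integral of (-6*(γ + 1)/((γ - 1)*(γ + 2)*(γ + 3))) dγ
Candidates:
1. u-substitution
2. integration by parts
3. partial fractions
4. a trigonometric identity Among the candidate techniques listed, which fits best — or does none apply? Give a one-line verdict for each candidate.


Diagnosis: partial fractions — the bottom factors while the top stays lower-degree — split into simple fractions and integrate piece by piece.
- u-substitution — no subexpression of the integrand serves as a whole-integral substitution inner — individual terms may offer their own, but none carries its derivative as a factor of the full integrand; a working change of variable would have to be constructed from outside the expression.
- integration by parts — no split into a nonconstant polynomial times one of the standard kernels — exp, sine, or cosine of a linear argument, or a logarithm — applies here.
- partial fractions — applies; the problem has the shape this method handles.
- a trigonometric identity — no sine or cosine appears, so there is nothing for a trigonometric identity to act on.


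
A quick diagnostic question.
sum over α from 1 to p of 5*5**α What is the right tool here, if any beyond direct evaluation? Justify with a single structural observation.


Method: the geometric series formula — each summand is the previous one scaled by 5; that constant multiplier is itself the geometric structure.


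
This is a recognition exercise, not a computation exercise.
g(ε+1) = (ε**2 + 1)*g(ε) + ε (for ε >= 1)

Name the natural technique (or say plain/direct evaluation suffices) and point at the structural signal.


Technique: a summation factor — the coefficient ε**2 + 1 drifts with the index, so no fixed root exists; normalizing by the cumulative product telescopes it.


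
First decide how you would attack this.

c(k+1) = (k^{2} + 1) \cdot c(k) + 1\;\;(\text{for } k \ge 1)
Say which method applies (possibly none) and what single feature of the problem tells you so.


Verdict: a summation factor — rescale the sequence by the product of the weights k^{2} + 1 so far — the recurrence collapses to a plain running sum.


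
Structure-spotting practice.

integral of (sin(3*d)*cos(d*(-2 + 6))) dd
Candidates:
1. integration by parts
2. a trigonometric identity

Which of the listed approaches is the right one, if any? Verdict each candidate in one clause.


Method: a trigonometric identity — sin(3*d)*cos(d*(-2 + 6)) mixes two frequencies; the product-to-sum identity splits it into single-frequency sinusoids.
- integration by parts — not the natural route: no polynomial-kernel product appears — a recursive parts reduction of the trigonometric product exists, but the identity rewrite is direct.
- a trigonometric identity: yes — fits the structure here.


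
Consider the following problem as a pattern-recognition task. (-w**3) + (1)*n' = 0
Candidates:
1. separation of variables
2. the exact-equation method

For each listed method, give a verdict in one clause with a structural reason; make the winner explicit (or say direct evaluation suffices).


Technique: no special technique — the slope is a function of w alone, so integrate both sides directly.
- separation of variables: with no unknown in the slope, separating variables is a formality — the equation integrates directly.
- the exact-equation method: no dependence on the unknown anywhere: exactness is a label without content here.


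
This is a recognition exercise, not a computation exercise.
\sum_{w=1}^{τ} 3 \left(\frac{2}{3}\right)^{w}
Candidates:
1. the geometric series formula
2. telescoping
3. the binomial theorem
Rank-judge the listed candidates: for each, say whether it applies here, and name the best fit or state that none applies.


Verdict: the geometric series formula — each summand is the previous one scaled by \frac{2}{3}; that constant multiplier is itself the geometric structure.
- the geometric series formula: yes, a natural case for it.
- telescoping — in the displayed form, no term reappears at a neighboring index to cancel against.
- the binomial theorem — there is no pair of bases whose matched powers would reassemble into a single binomial power.


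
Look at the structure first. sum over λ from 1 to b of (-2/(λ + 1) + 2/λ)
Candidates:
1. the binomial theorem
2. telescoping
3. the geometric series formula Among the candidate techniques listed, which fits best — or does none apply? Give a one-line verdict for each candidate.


Best approach: telescoping — the piece each term subtracts is 2/λ advanced by one index, and it reappears with a plus sign leading the following term — the sum collapses to its boundary terms.
- the binomial theorem: there is no pair of bases whose matched powers would reassemble into a single binomial power.
- telescoping — a fit — the right tool for this form.
- the geometric series formula: dividing successive terms gives an index-dependent quantity, not a constant.


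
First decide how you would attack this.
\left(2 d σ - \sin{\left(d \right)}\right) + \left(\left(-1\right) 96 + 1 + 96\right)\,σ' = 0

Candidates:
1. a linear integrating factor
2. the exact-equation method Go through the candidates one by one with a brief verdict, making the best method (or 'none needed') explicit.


Best approach: a linear integrating factor — first power of σ, nonzero forcing: the integrating-factor recipe applies verbatim with p = 2 d.
- a linear integrating factor: a fit — the right tool for this form.
- the exact-equation method: exactness fails on the nose — the mixed partials do not match.


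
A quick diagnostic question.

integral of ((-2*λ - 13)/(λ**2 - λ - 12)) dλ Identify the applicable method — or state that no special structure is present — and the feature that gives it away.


Method: partial fractions — the factorization of λ**2 - λ - 12 is the whole battle; after it, each term is a table integral.


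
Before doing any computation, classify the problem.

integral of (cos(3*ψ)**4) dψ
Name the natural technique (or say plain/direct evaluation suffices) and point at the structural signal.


Technique: a trigonometric identity — reduce cos(3*ψ)**4 with the power-reduction formula and the integral becomes first-degree trigonometry.


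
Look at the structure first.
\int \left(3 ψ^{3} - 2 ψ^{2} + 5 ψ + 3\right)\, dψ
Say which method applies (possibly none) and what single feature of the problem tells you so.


Verdict: no special technique — nothing composite, nothing rational, nothing trigonometric — each constant-multiple power of ψ integrates by the power rule alone.


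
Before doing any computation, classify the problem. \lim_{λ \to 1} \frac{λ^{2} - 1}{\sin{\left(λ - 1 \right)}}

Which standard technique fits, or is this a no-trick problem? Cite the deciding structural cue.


Technique: l'Hôpital's rule (0/0) — the 0/0 form at 1 is the signature situation for l'Hôpital's rule. Known elementary limits would finish this too — the rule just bypasses the case analysis.


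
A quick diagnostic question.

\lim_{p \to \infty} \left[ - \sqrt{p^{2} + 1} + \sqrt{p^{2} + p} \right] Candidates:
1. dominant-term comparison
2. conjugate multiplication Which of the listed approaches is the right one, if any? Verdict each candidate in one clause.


Diagnosis: conjugate multiplication — divergence minus divergence hides a finite answer — expose it by pairing \sqrt{p^{2} + p} - \sqrt{p^{2} + 1} with its conjugate.
- dominant-term comparison — no dominant power emerges to decide the limit by degree comparison.
- conjugate multiplication: a fit — the right tool for this form.


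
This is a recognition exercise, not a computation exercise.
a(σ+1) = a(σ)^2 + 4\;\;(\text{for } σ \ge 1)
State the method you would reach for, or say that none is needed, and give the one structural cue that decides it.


Diagnosis: no special technique — the unknown sequence enters the update nonlinearly, so no linear method fits the recurrence as written — direct iteration remains.


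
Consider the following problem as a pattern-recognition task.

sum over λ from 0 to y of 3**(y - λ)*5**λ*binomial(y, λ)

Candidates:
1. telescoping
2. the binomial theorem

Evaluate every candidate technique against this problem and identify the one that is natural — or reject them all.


Verdict: the binomial theorem — binomial(y, λ) weighting matched powers of 5 and 3 is the expanded form of (5 + 3)^y — fold it back up.
- telescoping — writing out consecutive terms as given produces no pairwise cancellation.
- the binomial theorem: applies; the problem has the shape this method handles.


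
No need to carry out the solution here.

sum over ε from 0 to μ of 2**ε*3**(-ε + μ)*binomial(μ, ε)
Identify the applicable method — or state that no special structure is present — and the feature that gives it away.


Verdict: the binomial theorem — binomial(μ, ε) weighting matched powers of 2 and 3 is the expanded form of (2 + 3)^μ — fold it back up.


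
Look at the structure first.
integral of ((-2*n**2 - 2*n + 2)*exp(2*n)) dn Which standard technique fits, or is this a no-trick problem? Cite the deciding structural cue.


Method: integration by parts — -2*n**2 - 2*n + 2 dies after finitely many derivatives while exp(2*n) cycles under integration — the tabular/parts setup.


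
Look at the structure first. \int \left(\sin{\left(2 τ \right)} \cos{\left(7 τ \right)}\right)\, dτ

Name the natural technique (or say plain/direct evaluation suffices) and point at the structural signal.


Best approach: a trigonometric identity — split \sin{\left(2 τ \right)} \cos{\left(7 τ \right)} with the angle-addition identities: the resulting sum integrates term by term.


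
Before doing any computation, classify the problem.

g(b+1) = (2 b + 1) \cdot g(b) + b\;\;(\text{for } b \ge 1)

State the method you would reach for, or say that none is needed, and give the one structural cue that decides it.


Technique: a summation factor — first-order linear but the coefficient 2 b + 1 moves with the index — divide by the cumulative product and telescope.
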